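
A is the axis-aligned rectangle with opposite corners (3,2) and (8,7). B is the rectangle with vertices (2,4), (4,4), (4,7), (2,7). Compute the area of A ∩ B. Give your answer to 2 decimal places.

3.00

|A∩B|: x∈[3,4], y∈[4,7] → 1·3 = 3.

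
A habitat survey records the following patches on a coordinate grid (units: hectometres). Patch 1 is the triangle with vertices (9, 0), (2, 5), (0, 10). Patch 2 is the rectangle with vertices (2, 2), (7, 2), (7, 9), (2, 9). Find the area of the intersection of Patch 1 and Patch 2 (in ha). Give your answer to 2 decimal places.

The intersection is the polygon with vertices (2,5), (2,7.778), (7,2.222), (7,2), (6.2,2).
By the shoelace formula its area is 8.70.

8.70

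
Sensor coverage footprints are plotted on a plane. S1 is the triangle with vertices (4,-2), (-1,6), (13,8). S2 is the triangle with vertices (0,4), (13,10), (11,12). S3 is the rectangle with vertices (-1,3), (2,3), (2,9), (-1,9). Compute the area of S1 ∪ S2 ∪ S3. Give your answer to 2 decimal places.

87.89

By inclusion–exclusion:
Individual areas: |S1| = 61, |S2| = 19, |S3| = 18.
|S1∩S2| = 3.2714.
|S1∩S3| = 6.8304.
|S2∩S3| = 0.5315.
|S1∩S2∩S3| = 0.527.
|S1 ∪ S2 ∪ S3| = 98 − 10.6333 + 0.527 = 87.89.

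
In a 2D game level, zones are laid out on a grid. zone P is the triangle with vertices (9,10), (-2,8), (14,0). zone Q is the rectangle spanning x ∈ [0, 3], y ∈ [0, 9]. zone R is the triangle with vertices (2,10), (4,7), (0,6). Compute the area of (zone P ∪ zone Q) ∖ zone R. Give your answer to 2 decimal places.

|zone P ∪ zone Q| = 79.8409.
|(zone P ∪ zone Q) ∩ zone R| = 6.4167.
|(zone P ∪ zone Q) ∖ zone R| = 79.8409 − 6.4167 = 73.42.

73.42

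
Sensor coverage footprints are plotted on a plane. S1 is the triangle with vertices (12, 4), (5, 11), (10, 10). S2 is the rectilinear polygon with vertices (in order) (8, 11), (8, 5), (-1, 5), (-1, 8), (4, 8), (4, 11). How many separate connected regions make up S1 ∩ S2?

S1 ∩ S2 is a single connected region.

1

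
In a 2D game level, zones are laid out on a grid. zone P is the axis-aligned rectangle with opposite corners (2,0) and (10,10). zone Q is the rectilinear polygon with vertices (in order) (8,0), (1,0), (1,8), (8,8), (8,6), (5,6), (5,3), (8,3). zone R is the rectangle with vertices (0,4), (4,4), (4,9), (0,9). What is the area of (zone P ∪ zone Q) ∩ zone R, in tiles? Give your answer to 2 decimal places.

14.00

The region (zone P ∪ zone Q) ∩ zone R is the polygon with vertices (1,8), (2,8), (2,9), (4,9), (4,4), (1,4).
By the shoelace formula its area is 14.00.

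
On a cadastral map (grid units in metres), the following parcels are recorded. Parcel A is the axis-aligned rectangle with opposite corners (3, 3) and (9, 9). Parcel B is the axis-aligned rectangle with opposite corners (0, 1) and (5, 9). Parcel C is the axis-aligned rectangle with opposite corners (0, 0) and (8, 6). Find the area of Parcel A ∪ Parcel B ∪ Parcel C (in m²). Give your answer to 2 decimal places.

78.00

By inclusion–exclusion:
Individual areas: |Parcel A| = 36, |Parcel B| = 40, |Parcel C| = 48.
|Parcel A∩Parcel B|: x∈[3,5], y∈[3,9] → 2·6 = 12.
|Parcel A∩Parcel C|: x∈[3,8], y∈[3,6] → 5·3 = 15.
|Parcel B∩Parcel C|: x∈[0,5], y∈[1,6] → 5·5 = 25.
|Parcel A∩Parcel B∩Parcel C| = 6.
|Parcel A ∪ Parcel B ∪ Parcel C| = 124 − 52 + 6 = 78.00.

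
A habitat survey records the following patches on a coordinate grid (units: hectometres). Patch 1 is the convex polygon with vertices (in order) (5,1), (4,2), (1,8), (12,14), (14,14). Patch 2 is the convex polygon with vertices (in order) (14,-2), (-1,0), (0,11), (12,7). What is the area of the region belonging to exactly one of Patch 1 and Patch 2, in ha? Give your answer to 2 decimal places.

120.53

|Patch 1| = 65, |Patch 2| = 133.5, |Patch 1∩Patch 2| = 38.9853.
|Patch 1 △ Patch 2| = |Patch 1| + |Patch 2| − 2·|Patch 1∩Patch 2| = 65 + 133.5 − 77.9705 = 120.53.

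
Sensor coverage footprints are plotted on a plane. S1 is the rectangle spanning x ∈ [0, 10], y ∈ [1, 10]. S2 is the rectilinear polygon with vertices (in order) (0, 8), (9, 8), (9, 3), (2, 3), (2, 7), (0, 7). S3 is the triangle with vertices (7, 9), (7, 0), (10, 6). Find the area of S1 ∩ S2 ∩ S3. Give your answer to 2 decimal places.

The intersection is the polygon with vertices (8,8), (9,7), (9,4), (8.5,3), (7,3), (7,8).
By the shoelace formula its area is 9.25.

9.25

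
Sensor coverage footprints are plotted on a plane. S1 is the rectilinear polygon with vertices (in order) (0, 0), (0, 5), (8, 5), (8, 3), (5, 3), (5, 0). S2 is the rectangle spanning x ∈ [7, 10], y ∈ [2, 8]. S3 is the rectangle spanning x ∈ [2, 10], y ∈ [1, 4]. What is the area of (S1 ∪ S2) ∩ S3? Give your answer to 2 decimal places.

The region (S1 ∪ S2) ∩ S3 is the polygon with vertices (10,2), (7,2), (7,3), (5,3), (5,1), (2,1), (2,4), (10,4).
By the shoelace formula its area is 17.00.

17.00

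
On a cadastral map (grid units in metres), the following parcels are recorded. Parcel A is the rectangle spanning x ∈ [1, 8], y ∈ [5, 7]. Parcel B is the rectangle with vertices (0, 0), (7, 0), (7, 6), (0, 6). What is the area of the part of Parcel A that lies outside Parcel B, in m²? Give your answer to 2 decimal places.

8.00

|Parcel A∩Parcel B|: x∈[1,7], y∈[5,6] → 6·1 = 6.
|Parcel A| = 14.
|Parcel A ∖ Parcel B| = |Parcel A| − |Parcel A∩Parcel B| = 14 − 6 = 8.00.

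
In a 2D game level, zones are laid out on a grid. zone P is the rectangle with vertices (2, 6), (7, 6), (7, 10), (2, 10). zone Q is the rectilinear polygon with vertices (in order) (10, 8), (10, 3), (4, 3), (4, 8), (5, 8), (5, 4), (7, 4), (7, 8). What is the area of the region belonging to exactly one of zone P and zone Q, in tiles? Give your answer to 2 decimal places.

|zone P| = 20, |zone Q| = 22, |zone P∩zone Q| = 2.
|zone P △ zone Q| = |zone P| + |zone Q| − 2·|zone P∩zone Q| = 20 + 22 − 4 = 38.00.

38.00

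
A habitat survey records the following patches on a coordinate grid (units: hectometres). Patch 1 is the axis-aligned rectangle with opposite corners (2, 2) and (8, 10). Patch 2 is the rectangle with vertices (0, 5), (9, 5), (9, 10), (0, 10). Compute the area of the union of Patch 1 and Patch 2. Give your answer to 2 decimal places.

63.00

By inclusion–exclusion:
Individual areas: |Patch 1| = 48, |Patch 2| = 45.
|Patch 1∩Patch 2|: x∈[2,8], y∈[5,10] → 6·5 = 30.
|Patch 1 ∪ Patch 2| = 93 − 30 = 63.00.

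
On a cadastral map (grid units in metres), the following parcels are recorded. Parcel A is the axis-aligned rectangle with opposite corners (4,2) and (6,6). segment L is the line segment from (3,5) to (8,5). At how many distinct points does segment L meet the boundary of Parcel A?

The segment meets the boundary at (4,5), (6,5).

2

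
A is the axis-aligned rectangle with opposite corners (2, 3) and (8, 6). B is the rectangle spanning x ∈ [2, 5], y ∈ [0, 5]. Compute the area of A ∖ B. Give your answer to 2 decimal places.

12.00

|A∩B|: x∈[2,5], y∈[3,5] → 3·2 = 6.
|A| = 18.
|A ∖ B| = |A| − |A∩B| = 18 − 6 = 12.00.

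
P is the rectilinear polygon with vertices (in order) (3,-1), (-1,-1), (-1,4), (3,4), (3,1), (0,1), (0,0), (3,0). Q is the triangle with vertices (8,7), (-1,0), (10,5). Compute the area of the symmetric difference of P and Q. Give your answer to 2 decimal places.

|P| = 17, |Q| = 16, |P∩Q| = 2.2903.
|P △ Q| = |P| + |Q| − 2·|P∩Q| = 17 + 16 − 4.5807 = 28.42.

28.42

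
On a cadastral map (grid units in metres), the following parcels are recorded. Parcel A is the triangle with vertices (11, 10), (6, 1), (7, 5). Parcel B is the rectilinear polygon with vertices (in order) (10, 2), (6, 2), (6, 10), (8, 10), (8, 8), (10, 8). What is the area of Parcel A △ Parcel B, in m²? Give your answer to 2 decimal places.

23.78

|Parcel A| = 5.5, |Parcel B| = 28, |Parcel A∩Parcel B| = 4.8583.
|Parcel A △ Parcel B| = |Parcel A| + |Parcel B| − 2·|Parcel A∩Parcel B| = 5.5 + 28 − 9.7167 = 23.78.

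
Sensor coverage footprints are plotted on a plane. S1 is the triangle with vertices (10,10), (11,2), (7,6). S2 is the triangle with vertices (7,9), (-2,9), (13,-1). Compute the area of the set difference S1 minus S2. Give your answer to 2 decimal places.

8.84

|S1| = 14, |S1∩S2| = 5.1579.
|S1 ∖ S2| = |S1| − |S1∩S2| = 14 − 5.1579 = 8.84.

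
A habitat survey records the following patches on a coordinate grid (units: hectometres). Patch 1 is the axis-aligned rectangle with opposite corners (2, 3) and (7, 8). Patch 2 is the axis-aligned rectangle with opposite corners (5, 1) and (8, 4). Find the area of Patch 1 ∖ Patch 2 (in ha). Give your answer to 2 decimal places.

23.00

|Patch 1∩Patch 2|: x∈[5,7], y∈[3,4] → 2·1 = 2.
|Patch 1| = 25.
|Patch 1 ∖ Patch 2| = |Patch 1| − |Patch 1∩Patch 2| = 25 − 2 = 23.00.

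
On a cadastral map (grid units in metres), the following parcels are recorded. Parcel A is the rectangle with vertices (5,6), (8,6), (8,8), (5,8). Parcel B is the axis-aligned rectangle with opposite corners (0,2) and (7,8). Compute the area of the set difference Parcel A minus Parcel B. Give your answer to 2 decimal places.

2.00

|Parcel A∩Parcel B|: x∈[5,7], y∈[6,8] → 2·2 = 4.
|Parcel A| = 6.
|Parcel A ∖ Parcel B| = |Parcel A| − |Parcel A∩Parcel B| = 6 − 4 = 2.00.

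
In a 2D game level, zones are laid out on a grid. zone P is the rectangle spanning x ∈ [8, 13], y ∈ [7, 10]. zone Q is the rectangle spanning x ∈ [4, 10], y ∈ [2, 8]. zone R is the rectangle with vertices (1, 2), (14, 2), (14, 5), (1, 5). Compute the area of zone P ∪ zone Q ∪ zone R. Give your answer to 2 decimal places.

By inclusion–exclusion:
Individual areas: |zone P| = 15, |zone Q| = 36, |zone R| = 39.
|zone P∩zone Q|: x∈[8,10], y∈[7,8] → 2·1 = 2.
|zone P∩zone R| = 0 (no overlap).
|zone Q∩zone R|: x∈[4,10], y∈[2,5] → 6·3 = 18.
|zone P∩zone Q∩zone R| = 0.
|zone P ∪ zone Q ∪ zone R| = 90 − 20 + 0 = 70.00.

70.00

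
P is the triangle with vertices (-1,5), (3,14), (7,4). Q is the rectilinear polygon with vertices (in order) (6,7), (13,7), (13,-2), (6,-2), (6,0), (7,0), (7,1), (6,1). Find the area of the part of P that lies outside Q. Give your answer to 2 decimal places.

|P| = 38, |P∩Q| = 1.1875.
|P ∖ Q| = |P| − |P∩Q| = 38 − 1.1875 = 36.81.

36.81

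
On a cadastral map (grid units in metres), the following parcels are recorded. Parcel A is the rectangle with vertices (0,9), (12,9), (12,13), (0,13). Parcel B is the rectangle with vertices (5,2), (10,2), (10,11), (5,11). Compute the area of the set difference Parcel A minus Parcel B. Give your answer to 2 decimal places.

38.00

|Parcel A∩Parcel B|: x∈[5,10], y∈[9,11] → 5·2 = 10.
|Parcel A| = 48.
|Parcel A ∖ Parcel B| = |Parcel A| − |Parcel A∩Parcel B| = 48 − 10 = 38.00.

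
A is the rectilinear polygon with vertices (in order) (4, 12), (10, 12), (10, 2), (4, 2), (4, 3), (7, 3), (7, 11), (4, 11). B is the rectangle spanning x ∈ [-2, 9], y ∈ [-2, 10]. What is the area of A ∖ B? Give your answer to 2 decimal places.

|A| = 36, |A∩B| = 19.
|A ∖ B| = |A| − |A∩B| = 36 − 19 = 17.00.

17.00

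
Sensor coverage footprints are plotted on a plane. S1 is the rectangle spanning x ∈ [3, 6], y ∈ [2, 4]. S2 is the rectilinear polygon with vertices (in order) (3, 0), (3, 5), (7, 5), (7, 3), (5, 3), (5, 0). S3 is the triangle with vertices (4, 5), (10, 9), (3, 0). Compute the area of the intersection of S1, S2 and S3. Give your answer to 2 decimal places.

The intersection is the polygon with vertices (6,3.857), (5.333,3), (5,3), (5,2.571), (4.556,2), (3.4,2), (3.8,4), (6,4).
By the shoelace formula its area is 3.39.

3.39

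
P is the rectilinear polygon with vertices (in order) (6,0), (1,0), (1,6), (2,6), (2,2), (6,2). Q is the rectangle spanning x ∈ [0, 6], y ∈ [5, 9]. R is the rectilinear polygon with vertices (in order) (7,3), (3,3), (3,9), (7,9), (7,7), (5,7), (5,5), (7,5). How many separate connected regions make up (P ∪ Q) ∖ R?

2

(P ∪ Q) ∖ R splits into 2 disjoint pieces (area 25, area 2).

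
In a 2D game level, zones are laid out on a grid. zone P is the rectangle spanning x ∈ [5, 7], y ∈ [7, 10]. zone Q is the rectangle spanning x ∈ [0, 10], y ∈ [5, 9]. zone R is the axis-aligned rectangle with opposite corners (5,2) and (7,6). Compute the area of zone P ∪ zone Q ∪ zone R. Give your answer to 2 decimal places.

By inclusion–exclusion:
Individual areas: |zone P| = 6, |zone Q| = 40, |zone R| = 8.
|zone P∩zone Q|: x∈[5,7], y∈[7,9] → 2·2 = 4.
|zone P∩zone R| = 0 (no overlap).
|zone Q∩zone R|: x∈[5,7], y∈[5,6] → 2·1 = 2.
|zone P∩zone Q∩zone R| = 0.
|zone P ∪ zone Q ∪ zone R| = 54 − 6 + 0 = 48.00.

48.00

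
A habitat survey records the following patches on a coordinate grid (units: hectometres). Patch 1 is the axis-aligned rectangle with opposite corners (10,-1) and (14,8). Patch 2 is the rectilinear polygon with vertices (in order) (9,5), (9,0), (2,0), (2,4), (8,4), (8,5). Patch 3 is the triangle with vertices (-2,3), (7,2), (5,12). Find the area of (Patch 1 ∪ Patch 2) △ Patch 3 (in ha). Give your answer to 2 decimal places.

92.58

|Patch 1 ∪ Patch 2| = 65.
|(Patch 1 ∪ Patch 2) ∩ Patch 3| = 8.2111.
|(Patch 1 ∪ Patch 2) △ Patch 3| = 65 + 44 − 16.4222 = 92.58.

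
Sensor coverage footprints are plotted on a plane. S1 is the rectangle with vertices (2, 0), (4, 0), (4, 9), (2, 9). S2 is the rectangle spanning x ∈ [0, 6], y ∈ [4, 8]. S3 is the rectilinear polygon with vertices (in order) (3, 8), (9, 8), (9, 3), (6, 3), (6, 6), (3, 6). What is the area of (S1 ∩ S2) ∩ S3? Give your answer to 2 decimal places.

2.00

The region (S1 ∩ S2) ∩ S3 is the polygon with vertices (4,8), (4,6), (3,6), (3,8).
By the shoelace formula its area is 2.00.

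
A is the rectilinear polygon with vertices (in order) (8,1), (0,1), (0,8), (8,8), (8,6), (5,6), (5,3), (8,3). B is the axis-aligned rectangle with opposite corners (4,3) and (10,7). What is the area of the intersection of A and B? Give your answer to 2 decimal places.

7.00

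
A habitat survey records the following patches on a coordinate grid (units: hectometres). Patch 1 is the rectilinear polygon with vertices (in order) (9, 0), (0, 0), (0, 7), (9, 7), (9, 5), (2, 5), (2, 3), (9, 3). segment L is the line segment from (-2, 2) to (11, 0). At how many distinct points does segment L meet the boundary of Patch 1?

2

The segment meets the boundary at (9,0.308), (0,1.692).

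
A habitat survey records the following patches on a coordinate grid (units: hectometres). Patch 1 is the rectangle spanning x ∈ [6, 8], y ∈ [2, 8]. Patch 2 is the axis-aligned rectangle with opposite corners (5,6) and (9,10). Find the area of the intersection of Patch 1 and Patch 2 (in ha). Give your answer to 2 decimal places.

4.00

|Patch 1∩Patch 2|: x∈[6,8], y∈[6,8] → 2·2 = 4.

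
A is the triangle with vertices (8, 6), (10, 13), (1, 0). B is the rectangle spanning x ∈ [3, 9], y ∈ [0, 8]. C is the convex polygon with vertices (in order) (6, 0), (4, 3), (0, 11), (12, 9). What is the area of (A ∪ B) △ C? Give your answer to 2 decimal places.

|A ∪ B| = 54.257.
|(A ∪ B) ∩ C| = 36.9933.
|(A ∪ B) △ C| = 54.257 + 62 − 73.9867 = 42.27.

42.27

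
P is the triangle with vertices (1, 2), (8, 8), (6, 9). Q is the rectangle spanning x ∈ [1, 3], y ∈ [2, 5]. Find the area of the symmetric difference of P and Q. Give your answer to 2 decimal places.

|P| = 9.5, |Q| = 6, |P∩Q| = 1.0857.
|P △ Q| = |P| + |Q| − 2·|P∩Q| = 9.5 + 6 − 2.1714 = 13.33.

13.33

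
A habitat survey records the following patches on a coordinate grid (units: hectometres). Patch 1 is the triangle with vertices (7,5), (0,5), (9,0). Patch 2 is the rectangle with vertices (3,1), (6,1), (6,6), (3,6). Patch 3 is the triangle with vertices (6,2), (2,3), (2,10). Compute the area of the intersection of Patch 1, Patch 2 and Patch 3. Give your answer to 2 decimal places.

5.07

The intersection is the polygon with vertices (3,3.333), (3,5), (4.5,5), (6,2), (4.909,2.273).
By the shoelace formula its area is 5.07.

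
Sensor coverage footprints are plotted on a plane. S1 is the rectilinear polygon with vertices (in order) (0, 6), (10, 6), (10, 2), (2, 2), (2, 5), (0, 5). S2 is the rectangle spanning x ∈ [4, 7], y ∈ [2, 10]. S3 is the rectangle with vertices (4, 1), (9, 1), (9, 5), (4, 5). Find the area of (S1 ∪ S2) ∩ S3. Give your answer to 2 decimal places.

15.00

The region (S1 ∪ S2) ∩ S3 is the polygon with vertices (7,2), (4,2), (4,5), (9,5), (9,2).
By the shoelace formula its area is 15.00.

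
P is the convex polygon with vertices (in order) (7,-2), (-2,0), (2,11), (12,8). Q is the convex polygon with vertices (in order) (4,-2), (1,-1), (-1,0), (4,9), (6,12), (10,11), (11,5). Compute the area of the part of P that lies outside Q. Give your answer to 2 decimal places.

|P| = 111, |P∩Q| = 79.131.
|P ∖ Q| = |P| − |P∩Q| = 111 − 79.131 = 31.87.

31.87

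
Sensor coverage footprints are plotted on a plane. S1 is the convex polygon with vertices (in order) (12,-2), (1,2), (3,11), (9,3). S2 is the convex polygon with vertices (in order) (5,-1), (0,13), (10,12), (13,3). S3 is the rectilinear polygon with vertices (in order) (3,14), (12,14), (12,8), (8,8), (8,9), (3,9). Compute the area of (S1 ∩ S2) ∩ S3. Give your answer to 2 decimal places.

1.50

The region (S1 ∩ S2) ∩ S3 is the polygon with vertices (4.5,9), (3,9), (3,11).
By the shoelace formula its area is 1.50.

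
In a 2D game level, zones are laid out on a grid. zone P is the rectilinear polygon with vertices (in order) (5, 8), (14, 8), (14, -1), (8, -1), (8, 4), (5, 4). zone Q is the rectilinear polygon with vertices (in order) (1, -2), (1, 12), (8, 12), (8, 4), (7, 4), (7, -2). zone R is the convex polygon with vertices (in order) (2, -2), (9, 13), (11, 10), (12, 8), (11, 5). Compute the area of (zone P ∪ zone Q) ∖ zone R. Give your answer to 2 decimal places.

109.15

|zone P ∪ zone Q| = 146.
|(zone P ∪ zone Q) ∩ zone R| = 36.8492.
|(zone P ∪ zone Q) ∖ zone R| = 146 − 36.8492 = 109.15.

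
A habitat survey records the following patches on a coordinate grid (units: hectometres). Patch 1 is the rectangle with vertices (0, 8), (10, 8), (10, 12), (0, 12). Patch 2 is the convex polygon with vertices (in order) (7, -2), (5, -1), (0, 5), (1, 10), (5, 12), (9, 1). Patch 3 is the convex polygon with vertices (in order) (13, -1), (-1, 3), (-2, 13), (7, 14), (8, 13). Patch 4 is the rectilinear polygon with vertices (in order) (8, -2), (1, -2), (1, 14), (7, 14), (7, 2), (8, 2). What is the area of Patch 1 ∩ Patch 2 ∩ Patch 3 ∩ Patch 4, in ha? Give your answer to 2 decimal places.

14.91

The intersection is the polygon with vertices (5,12), (6.455,8), (1,8), (1,10).
By the shoelace formula its area is 14.91.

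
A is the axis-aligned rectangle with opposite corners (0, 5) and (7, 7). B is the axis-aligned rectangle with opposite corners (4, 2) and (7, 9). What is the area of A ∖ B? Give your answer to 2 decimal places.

8.00

|A∩B|: x∈[4,7], y∈[5,7] → 3·2 = 6.
|A| = 14.
|A ∖ B| = |A| − |A∩B| = 14 − 6 = 8.00.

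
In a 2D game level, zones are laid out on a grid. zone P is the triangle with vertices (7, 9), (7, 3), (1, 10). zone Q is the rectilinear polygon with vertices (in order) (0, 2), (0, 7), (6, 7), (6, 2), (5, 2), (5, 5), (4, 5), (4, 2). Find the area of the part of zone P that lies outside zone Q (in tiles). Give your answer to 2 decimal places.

|zone P| = 18, |zone P∩zone Q| = 3.4405.
|zone P ∖ zone Q| = |zone P| − |zone P∩zone Q| = 18 − 3.4405 = 14.56.

14.56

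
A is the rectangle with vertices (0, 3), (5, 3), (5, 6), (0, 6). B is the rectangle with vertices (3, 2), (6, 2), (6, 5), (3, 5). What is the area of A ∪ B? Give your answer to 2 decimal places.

By inclusion–exclusion:
Individual areas: |A| = 15, |B| = 9.
|A∩B|: x∈[3,5], y∈[3,5] → 2·2 = 4.
|A ∪ B| = 24 − 4 = 20.00.

20.00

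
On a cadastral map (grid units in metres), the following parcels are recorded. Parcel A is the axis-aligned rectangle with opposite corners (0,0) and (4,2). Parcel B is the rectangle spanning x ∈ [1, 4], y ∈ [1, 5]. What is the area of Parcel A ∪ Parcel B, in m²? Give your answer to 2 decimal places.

17.00

By inclusion–exclusion:
Individual areas: |Parcel A| = 8, |Parcel B| = 12.
|Parcel A∩Parcel B|: x∈[1,4], y∈[1,2] → 3·1 = 3.
|Parcel A ∪ Parcel B| = 20 − 3 = 17.00.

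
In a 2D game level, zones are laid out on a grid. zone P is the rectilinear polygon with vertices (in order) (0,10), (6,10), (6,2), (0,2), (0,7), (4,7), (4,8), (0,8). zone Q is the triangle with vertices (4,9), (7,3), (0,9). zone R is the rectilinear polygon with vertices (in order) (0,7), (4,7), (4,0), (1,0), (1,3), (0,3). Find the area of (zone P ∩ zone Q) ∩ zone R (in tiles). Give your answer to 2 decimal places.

The region (zone P ∩ zone Q) ∩ zone R is the polygon with vertices (2.333,7), (4,7), (4,5.571).
By the shoelace formula its area is 1.19.

1.19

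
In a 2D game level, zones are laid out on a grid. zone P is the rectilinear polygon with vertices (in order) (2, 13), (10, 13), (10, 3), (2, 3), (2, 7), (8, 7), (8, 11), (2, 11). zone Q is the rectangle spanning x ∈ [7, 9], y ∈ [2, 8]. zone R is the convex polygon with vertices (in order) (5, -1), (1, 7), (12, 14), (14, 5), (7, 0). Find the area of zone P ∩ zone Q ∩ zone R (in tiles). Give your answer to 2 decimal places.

9.00

The intersection is the polygon with vertices (7,7), (8,7), (8,8), (9,8), (9,3), (7,3).
By the shoelace formula its area is 9.00.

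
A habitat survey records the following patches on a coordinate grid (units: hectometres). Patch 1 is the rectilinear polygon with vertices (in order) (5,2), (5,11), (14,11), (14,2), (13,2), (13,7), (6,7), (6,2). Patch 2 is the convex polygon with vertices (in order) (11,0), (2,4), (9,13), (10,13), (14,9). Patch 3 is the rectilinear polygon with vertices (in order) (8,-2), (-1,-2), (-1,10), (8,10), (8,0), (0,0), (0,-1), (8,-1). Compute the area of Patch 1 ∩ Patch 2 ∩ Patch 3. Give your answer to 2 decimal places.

The intersection is the polygon with vertices (6.667,10), (8,10), (8,7), (6,7), (6,2.222), (5,2.667), (5,7.857).
By the shoelace formula its area is 11.77.

11.77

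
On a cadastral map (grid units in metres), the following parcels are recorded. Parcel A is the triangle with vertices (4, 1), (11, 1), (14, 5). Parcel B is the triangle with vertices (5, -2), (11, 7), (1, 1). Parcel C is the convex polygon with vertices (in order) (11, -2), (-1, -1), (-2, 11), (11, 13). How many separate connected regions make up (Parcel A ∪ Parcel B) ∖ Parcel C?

2

(Parcel A ∪ Parcel B) ∖ Parcel C splits into 2 disjoint pieces (area 4.2, area 0.2664).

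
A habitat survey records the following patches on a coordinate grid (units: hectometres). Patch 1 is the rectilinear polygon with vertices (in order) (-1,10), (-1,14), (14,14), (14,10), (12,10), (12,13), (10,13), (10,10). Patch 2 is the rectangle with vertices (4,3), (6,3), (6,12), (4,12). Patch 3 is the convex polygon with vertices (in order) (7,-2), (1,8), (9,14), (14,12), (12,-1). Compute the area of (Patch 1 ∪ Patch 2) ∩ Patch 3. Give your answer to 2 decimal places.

|Patch 1 ∪ Patch 2| = 68.
|(Patch 1 ∪ Patch 2) ∩ Patch 3| = 33.41.

33.41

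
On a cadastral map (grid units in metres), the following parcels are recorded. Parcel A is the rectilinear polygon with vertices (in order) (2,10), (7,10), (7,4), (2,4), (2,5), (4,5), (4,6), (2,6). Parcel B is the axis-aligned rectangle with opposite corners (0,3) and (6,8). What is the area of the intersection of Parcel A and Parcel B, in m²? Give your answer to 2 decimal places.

The intersection is the polygon with vertices (2,4), (2,5), (4,5), (4,6), (2,6), (2,8), (6,8), (6,4).
By the shoelace formula its area is 14.00.

14.00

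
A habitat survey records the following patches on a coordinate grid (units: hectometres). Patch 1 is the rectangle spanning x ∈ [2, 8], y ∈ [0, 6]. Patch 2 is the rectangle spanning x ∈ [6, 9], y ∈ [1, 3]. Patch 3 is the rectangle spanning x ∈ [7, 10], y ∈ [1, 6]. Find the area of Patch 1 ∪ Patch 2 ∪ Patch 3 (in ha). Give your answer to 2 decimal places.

46.00

By inclusion–exclusion:
Individual areas: |Patch 1| = 36, |Patch 2| = 6, |Patch 3| = 15.
|Patch 1∩Patch 2|: x∈[6,8], y∈[1,3] → 2·2 = 4.
|Patch 1∩Patch 3|: x∈[7,8], y∈[1,6] → 1·5 = 5.
|Patch 2∩Patch 3|: x∈[7,9], y∈[1,3] → 2·2 = 4.
|Patch 1∩Patch 2∩Patch 3| = 2.
|Patch 1 ∪ Patch 2 ∪ Patch 3| = 57 − 13 + 2 = 46.00.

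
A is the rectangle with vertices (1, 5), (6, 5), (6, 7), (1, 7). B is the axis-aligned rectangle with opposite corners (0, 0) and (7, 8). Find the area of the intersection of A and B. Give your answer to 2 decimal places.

10.00

|A∩B|: x∈[1,6], y∈[5,7] → 5·2 = 10.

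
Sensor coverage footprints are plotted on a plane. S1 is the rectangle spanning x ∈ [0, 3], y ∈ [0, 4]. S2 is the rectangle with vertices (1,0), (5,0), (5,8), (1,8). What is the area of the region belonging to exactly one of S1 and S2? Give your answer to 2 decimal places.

28.00

|S1∩S2|: x∈[1,3], y∈[0,4] → 2·4 = 8.
|S1 △ S2| = |S1| + |S2| − 2·|S1∩S2| = 12 + 32 − 16 = 28.00.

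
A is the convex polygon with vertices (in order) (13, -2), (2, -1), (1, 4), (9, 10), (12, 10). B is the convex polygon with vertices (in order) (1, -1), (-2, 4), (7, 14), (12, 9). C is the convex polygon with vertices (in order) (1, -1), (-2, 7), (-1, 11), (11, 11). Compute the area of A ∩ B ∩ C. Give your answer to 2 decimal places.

24.40

The intersection is the polygon with vertices (9,10), (10.167,10), (1.806,-0.032), (1,4).
By the shoelace formula its area is 24.40.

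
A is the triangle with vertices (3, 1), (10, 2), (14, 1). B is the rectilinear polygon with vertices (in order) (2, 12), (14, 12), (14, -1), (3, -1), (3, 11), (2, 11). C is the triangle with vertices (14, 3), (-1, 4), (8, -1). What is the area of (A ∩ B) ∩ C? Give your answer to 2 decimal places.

The region (A ∩ B) ∩ C is the polygon with vertices (11.818,1.546), (11,1), (4.4,1), (4.114,1.159), (10,2).
By the shoelace formula its area is 4.57.

4.57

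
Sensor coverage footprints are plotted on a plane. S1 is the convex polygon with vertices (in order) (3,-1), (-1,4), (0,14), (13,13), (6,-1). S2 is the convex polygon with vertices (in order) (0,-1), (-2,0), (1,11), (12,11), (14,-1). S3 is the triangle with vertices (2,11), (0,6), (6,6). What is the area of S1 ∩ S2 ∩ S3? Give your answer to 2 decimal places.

15.00

The intersection is the polygon with vertices (6,6), (0,6), (2,11).
By the shoelace formula its area is 15.00.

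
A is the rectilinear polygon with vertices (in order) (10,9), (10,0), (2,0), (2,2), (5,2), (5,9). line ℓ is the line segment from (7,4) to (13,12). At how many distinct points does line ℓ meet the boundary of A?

The segment meets the boundary at (10,8).

1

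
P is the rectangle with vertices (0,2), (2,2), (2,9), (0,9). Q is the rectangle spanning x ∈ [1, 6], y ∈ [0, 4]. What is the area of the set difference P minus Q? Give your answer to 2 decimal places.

12.00

|P∩Q|: x∈[1,2], y∈[2,4] → 1·2 = 2.
|P| = 14.
|P ∖ Q| = |P| − |P∩Q| = 14 − 2 = 12.00.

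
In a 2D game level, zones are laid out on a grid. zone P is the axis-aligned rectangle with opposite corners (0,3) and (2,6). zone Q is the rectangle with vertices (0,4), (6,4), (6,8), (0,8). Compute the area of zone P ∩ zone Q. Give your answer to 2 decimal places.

4.00

|zone P∩zone Q|: x∈[0,2], y∈[4,6] → 2·2 = 4.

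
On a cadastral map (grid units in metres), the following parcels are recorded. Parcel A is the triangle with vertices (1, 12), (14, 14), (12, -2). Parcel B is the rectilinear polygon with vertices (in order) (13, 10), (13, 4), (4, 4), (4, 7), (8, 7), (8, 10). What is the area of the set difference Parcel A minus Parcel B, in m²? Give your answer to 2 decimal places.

|Parcel A| = 102, |Parcel A∩Parcel B| = 35.4286.
|Parcel A ∖ Parcel B| = |Parcel A| − |Parcel A∩Parcel B| = 102 − 35.4286 = 66.57.

66.57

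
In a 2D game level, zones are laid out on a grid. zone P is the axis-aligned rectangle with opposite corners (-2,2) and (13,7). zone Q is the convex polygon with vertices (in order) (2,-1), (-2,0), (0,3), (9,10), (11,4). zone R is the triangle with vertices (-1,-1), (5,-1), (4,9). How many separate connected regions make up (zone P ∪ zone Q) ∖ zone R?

2

(zone P ∪ zone Q) ∖ zone R splits into 2 disjoint pieces (area 51.9541, area 21.6667).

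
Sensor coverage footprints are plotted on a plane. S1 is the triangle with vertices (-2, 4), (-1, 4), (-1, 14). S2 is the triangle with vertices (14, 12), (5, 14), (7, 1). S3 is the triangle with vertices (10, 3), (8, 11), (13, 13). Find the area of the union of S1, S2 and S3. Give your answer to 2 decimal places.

By inclusion–exclusion:
Individual areas: |S1| = 5, |S2| = 56.5, |S3| = 22.
|S1∩S2| = 0.
|S1∩S3| = 0.
|S2∩S3| = 18.8471.
|S1∩S2∩S3| = 0.
|S1 ∪ S2 ∪ S3| = 83.5 − 18.8471 + 0 = 64.65.

64.65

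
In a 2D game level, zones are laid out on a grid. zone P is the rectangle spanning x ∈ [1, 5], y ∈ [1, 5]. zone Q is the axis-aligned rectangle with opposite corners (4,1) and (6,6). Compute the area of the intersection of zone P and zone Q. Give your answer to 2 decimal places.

|zone P∩zone Q|: x∈[4,5], y∈[1,5] → 1·4 = 4.

4.00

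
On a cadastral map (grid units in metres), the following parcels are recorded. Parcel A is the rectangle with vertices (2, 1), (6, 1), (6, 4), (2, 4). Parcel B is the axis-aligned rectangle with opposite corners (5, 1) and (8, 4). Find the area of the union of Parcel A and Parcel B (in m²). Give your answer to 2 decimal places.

18.00

By inclusion–exclusion:
Individual areas: |Parcel A| = 12, |Parcel B| = 9.
|Parcel A∩Parcel B|: x∈[5,6], y∈[1,4] → 1·3 = 3.
|Parcel A ∪ Parcel B| = 21 − 3 = 18.00.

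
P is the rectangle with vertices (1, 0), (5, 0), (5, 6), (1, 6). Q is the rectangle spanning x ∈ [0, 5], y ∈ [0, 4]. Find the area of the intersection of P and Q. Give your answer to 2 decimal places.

16.00

|P∩Q|: x∈[1,5], y∈[0,4] → 4·4 = 16.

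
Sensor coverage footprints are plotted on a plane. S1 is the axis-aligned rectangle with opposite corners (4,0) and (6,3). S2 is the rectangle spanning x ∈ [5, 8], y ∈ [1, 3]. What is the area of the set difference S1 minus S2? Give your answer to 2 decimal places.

4.00

|S1∩S2|: x∈[5,6], y∈[1,3] → 1·2 = 2.
|S1| = 6.
|S1 ∖ S2| = |S1| − |S1∩S2| = 6 − 2 = 4.00.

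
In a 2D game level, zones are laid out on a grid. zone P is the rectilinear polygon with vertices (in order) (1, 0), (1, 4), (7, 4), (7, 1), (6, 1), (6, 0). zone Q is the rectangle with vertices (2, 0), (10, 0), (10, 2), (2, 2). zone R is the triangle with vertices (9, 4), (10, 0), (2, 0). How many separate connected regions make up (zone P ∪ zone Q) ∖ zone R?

(zone P ∪ zone Q) ∖ zone R splits into 2 disjoint pieces (area 16.8571, area 0.5).

2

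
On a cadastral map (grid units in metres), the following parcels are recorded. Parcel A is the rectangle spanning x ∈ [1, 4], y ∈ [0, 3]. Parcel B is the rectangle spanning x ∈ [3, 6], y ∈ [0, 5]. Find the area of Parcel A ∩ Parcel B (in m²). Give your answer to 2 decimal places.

3.00

|Parcel A∩Parcel B|: x∈[3,4], y∈[0,3] → 1·3 = 3.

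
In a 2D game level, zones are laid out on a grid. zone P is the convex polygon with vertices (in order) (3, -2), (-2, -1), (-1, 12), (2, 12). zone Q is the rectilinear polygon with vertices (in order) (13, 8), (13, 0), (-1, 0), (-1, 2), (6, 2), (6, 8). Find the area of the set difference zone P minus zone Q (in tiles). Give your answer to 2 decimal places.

46.43

|zone P| = 54, |zone P∩zone Q| = 7.5714.
|zone P ∖ zone Q| = |zone P| − |zone P∩zone Q| = 54 − 7.5714 = 46.43.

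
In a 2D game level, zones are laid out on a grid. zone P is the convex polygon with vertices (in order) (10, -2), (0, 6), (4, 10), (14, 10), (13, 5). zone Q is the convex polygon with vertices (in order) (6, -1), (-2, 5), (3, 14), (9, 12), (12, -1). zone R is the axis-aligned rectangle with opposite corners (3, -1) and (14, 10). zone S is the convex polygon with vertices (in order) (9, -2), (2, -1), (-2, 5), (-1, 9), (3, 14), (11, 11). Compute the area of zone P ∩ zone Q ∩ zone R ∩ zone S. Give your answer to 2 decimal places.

60.78

The intersection is the polygon with vertices (9.461,10), (10.292,6.4), (9.154,-1), (8.75,-1), (3,3.6), (3,9), (4,10).
By the shoelace formula its area is 60.78.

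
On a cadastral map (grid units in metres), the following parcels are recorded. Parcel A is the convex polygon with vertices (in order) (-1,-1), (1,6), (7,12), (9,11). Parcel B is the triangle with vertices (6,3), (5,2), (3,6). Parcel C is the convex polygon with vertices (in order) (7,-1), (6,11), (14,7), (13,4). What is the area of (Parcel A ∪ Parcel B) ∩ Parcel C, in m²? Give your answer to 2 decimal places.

3.32

The region (Parcel A ∪ Parcel B) ∩ Parcel C is the polygon with vertices (6.273,7.727), (6,11), (8.118,9.941).
By the shoelace formula its area is 3.32.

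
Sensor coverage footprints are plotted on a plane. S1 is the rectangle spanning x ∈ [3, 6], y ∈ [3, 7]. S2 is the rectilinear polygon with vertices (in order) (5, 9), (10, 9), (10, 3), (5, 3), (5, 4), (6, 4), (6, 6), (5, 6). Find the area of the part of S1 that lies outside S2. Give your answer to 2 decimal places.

10.00

|S1| = 12, |S1∩S2| = 2.
|S1 ∖ S2| = |S1| − |S1∩S2| = 12 − 2 = 10.00.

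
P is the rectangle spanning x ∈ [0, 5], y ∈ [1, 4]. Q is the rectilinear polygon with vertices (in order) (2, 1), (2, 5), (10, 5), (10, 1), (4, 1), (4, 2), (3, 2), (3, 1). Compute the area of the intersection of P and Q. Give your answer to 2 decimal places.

The intersection is the polygon with vertices (5,4), (5,1), (4,1), (4,2), (3,2), (3,1), (2,1), (2,4).
By the shoelace formula its area is 8.00.

8.00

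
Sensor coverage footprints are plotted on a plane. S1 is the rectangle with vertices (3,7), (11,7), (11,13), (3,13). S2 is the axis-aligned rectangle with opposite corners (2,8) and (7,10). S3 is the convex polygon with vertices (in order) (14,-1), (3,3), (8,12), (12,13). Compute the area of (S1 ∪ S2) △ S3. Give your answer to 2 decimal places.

92.36

|S1 ∪ S2| = 50.
|(S1 ∪ S2) ∩ S3| = 23.0694.
|(S1 ∪ S2) △ S3| = 50 + 88.5 − 46.1389 = 92.36.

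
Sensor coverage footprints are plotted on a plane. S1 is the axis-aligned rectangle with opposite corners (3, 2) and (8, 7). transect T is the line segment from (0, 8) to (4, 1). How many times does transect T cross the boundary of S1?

2

The segment meets the boundary at (3.429,2), (3,2.75).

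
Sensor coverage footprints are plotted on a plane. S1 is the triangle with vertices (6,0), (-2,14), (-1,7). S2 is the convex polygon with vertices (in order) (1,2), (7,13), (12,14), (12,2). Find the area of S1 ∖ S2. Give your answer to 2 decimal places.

17.25

|S1| = 21, |S1∩S2| = 3.7485.
|S1 ∖ S2| = |S1| − |S1∩S2| = 21 − 3.7485 = 17.25.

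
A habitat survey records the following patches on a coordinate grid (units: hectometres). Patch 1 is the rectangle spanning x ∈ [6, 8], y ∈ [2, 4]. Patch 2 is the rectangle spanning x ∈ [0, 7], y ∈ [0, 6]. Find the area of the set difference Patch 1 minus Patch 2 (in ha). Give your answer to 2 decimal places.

|Patch 1∩Patch 2|: x∈[6,7], y∈[2,4] → 1·2 = 2.
|Patch 1| = 4.
|Patch 1 ∖ Patch 2| = |Patch 1| − |Patch 1∩Patch 2| = 4 − 2 = 2.00.

2.00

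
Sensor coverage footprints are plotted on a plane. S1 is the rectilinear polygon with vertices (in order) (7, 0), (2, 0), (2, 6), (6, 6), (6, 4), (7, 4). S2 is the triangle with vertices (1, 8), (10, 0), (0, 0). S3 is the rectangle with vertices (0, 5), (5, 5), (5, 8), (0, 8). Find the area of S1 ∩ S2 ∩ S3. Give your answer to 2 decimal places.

The intersection is the polygon with vertices (2,6), (3.25,6), (4.375,5), (2,5).
By the shoelace formula its area is 1.81.

1.81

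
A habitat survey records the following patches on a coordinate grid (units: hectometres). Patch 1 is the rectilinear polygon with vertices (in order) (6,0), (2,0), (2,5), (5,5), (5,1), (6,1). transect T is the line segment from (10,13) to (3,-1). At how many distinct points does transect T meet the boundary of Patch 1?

2

The segment meets the boundary at (3.5,0), (5,3).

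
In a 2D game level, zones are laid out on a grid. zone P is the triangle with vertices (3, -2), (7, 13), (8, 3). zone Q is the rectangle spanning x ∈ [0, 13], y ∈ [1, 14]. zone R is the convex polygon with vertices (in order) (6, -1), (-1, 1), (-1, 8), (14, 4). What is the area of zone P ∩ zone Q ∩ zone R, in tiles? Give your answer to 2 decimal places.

15.25

The intersection is the polygon with vertices (8,3), (6,1), (3.8,1), (5.224,6.34), (7.733,5.671).
By the shoelace formula its area is 15.25.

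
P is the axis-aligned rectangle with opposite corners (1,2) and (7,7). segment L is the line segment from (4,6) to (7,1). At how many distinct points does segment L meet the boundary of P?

1

The segment meets the boundary at (6.4,2).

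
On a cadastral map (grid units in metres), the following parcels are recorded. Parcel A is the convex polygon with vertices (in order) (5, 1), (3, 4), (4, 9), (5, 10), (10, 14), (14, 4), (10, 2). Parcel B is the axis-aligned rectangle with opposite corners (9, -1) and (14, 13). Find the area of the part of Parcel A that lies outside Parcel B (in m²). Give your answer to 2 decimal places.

52.60

|Parcel A| = 87.5, |Parcel A∩Parcel B| = 34.9.
|Parcel A ∖ Parcel B| = |Parcel A| − |Parcel A∩Parcel B| = 87.5 − 34.9 = 52.60.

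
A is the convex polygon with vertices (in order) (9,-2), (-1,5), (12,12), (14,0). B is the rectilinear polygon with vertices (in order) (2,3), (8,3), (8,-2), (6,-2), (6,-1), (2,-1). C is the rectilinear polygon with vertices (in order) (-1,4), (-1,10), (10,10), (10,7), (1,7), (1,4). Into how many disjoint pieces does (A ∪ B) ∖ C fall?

(A ∪ B) ∖ C is a single connected region.

1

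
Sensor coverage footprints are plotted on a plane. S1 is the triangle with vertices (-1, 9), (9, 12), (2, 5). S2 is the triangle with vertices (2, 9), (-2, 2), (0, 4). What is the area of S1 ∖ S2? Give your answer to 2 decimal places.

23.99

|S1| = 24.5, |S1∩S2| = 0.5076.
|S1 ∖ S2| = |S1| − |S1∩S2| = 24.5 − 0.5076 = 23.99.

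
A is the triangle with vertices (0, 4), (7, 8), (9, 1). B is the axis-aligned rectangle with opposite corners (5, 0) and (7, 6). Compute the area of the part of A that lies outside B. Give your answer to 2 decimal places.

20.50

|A| = 28.5, |A∩B| = 8.
|A ∖ B| = |A| − |A∩B| = 28.5 − 8 = 20.50.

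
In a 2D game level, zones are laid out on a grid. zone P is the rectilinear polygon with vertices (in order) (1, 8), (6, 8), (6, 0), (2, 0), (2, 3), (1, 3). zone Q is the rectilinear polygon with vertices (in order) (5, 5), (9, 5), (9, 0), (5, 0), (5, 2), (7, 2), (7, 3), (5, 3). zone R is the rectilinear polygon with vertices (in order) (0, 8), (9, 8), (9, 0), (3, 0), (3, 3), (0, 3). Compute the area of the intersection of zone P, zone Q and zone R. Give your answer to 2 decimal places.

4.00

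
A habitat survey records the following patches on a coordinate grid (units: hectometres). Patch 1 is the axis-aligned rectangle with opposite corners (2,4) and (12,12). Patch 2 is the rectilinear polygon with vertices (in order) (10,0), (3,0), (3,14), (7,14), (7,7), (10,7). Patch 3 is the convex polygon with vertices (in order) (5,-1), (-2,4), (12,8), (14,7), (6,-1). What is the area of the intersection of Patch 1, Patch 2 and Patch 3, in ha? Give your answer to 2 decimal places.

16.68

The intersection is the polygon with vertices (10,7), (10,4), (3,4), (3,5.429), (8.5,7).
By the shoelace formula its area is 16.68.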